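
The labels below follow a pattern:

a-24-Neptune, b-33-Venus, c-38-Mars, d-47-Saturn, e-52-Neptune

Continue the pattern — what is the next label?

f-61-Venus

Letter: letters move forward 1 place in the alphabet; a, b, c, d, e → f.
Second component goes 24, 33, 38, 47, 52 → 61 (alternating steps +9, +5, +9, +5, …).
Planet: repeats Neptune → Venus → Mars → Saturn, so Neptune, Venus, Mars, Saturn, Neptune → Venus.
So the next label is f-61-Venus.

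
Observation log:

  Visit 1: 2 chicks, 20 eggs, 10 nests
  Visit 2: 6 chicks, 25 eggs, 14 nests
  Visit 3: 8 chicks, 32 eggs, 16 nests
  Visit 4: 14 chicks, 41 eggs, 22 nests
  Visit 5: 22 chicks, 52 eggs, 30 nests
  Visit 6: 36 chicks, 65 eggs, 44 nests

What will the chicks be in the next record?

58

Chicks: 2, 6, 8, 14, 22, 36 → 58 (each term is the sum of the two before it).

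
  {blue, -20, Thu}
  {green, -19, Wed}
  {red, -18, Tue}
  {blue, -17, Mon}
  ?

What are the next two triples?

{green, -16, Sun}, {red, -15, Sat}

Colour: blue, green, red, blue → green → red (repeats blue → green → red).
Second slot: +1 each step; -20, -19, -18, -17 → -16 → -15.
Day: runs backward through the weekdays Mon→Sun, so Thu, Wed, Tue, Mon → Sun → Sat.
So the next two triples are {green, -16, Sun} and {red, -15, Sat}.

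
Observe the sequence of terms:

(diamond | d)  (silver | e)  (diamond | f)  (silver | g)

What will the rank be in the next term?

diamond

Rank goes diamond, silver, diamond, silver → diamond (alternates diamond ↔ silver).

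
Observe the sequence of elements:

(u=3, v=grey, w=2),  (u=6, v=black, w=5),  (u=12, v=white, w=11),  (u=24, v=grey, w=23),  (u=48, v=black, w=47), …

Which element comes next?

(u=96, v=white, w=95)

U: 3, 6, 12, 24, 48 → 96 (×2 each step).
V goes grey, black, white, grey, black → white (repeats grey → black → white).
W — always 1 less than the u: 2, 5, 11, 23, 47 → 95.
So the next element is (u=96, v=white, w=95).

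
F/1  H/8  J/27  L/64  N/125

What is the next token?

P/216

For the letter, letters move forward 2 places in the alphabet: F, H, J, L, N → P.
For the second component, perfect cubes: 1³, 2³, 3³, …: 1, 8, 27, 64, 125 → 216.
So the next token is P/216.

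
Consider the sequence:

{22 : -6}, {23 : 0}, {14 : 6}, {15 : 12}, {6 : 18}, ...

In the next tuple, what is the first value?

First value: 22, 23, 14, 15, 6 → 7 (alternating steps +1, −9, +1, −9, …).

7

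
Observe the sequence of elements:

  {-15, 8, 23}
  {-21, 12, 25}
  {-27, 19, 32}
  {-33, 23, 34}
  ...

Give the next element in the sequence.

First part — −6 each step: -15, -21, -27, -33 → -39.
Second part goes 8, 12, 19, 23 → 30 (alternating steps +4, +7, +4, +7, …).
Third part goes 23, 25, 32, 34 → 41 (alternating steps +2, +7, +2, +7, …).
So the next element is {-39, 30, 41}.

{-39, 30, 41}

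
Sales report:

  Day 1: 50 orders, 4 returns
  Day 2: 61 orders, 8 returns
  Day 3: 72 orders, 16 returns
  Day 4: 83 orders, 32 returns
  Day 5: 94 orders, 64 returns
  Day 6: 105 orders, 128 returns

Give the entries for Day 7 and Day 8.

Orders — +11 each step: 50, 61, 72, 83, 94, 105 → 116 → 127.
Returns: ×2 each step; 4, 8, 16, 32, 64, 128 → 256 → 512.
Putting the parts together: 116 orders, 256 returns and then 127 orders, 512 returns.

116 orders, 256 returns; 127 orders, 512 returns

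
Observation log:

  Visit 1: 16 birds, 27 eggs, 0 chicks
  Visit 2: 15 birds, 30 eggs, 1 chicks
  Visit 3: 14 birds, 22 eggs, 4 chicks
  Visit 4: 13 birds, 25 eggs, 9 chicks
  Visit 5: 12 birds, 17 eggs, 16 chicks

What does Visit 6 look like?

11 birds, 20 eggs, 25 chicks

Birds — −1 each step: 16, 15, 14, 13, 12 → 11.
Eggs: alternating steps +3, −8, +3, −8, …; 27, 30, 22, 25, 17 → 20.
Chicks: 0, 1, 4, 9, 16 → 25 (differences are 1, 3, 5, … (increasing by 2 each time)).
Combining the parts gives 11 birds, 20 eggs, 25 chicks.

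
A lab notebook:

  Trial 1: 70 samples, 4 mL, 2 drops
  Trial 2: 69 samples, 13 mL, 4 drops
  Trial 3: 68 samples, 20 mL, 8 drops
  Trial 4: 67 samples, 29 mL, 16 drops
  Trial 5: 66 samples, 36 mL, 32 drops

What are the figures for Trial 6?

Samples: 70, 69, 68, 67, 66 → 65 (−1 each step).
ML — alternating steps +9, +7, +9, +7, …: 4, 13, 20, 29, 36 → 45.
Drops — ×2 each step: 2, 4, 8, 16, 32 → 64.
So the next row is 65 samples, 45 mL, 64 drops.

65 samples, 45 mL, 64 drops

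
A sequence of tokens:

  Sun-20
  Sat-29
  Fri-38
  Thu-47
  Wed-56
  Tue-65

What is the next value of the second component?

For the day, runs backward through the weekdays Mon→Sun: Sun, Sat, Fri, Thu, Wed, Tue → Mon.
Second component — +9 each step: 20, 29, 38, 47, 56, 65 → 74.

74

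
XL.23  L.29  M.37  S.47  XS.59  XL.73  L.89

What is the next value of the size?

M

For the size, repeats XL → L → M → S → XS: XL, L, M, S, XS, XL, L → M.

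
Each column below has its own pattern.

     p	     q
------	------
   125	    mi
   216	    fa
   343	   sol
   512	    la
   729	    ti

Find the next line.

Column p goes 125, 216, 343, 512, 729 → 1000 (perfect cubes: 5³, 6³, 7³, …).
Column q: mi, fa, sol, la, ti → do (runs through the solfège scale do→ti).
So the next line is 1000  do.

1000  do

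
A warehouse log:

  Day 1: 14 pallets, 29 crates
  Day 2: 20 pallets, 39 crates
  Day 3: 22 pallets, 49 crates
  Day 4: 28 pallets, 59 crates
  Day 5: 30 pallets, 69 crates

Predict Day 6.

36 pallets, 79 crates

Pallets: 14, 20, 22, 28, 30 → 36 (alternating steps +6, +2, +6, +2, …).
Crates: +10 each step; 29, 39, 49, 59, 69 → 79.
Combining the parts gives 36 pallets, 79 crates.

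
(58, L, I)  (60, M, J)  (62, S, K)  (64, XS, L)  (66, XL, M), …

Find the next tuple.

First value: +2 each step; 58, 60, 62, 64, 66 → 68.
For the size, runs backward through clothing sizes XS→XL: L, M, S, XS, XL → L.
Letter goes I, J, K, L, M → N (letters move forward 1 place in the alphabet).
Putting it together: (68, L, N).

(68, L, N)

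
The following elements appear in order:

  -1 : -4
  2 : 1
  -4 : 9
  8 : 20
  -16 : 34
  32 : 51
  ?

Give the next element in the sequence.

First component: -1, 2, -4, 8, -16, 32 → -64 (×(-2) each step).
Second component goes -4, 1, 9, 20, 34, 51 → 71 (differences are 5, 8, 11, … (increasing by 3 each time)).
So the next element is -64 : 71.

-64 : 71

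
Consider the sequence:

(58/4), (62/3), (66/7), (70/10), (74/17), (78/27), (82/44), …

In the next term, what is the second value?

Second value: each term is the sum of the two before it, so 4, 3, 7, 10, 17, 27, 44 → 71.

71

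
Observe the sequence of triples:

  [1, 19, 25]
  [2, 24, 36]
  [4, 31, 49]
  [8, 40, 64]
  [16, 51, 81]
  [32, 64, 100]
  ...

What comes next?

[64, 79, 121]

First slot goes 1, 2, 4, 8, 16, 32 → 64 (×2 each step).
Second slot: 19, 24, 31, 40, 51, 64 → 79 (differences are 5, 7, 9, … (increasing by 2 each time)).
Third slot: 25, 36, 49, 64, 81, 100 → 121 (perfect squares: 5², 6², 7², …).
So the next triple is [64, 79, 121].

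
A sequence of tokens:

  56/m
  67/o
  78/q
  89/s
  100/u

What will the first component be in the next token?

For the first component, +11 each step: 56, 67, 78, 89, 100 → 111.

111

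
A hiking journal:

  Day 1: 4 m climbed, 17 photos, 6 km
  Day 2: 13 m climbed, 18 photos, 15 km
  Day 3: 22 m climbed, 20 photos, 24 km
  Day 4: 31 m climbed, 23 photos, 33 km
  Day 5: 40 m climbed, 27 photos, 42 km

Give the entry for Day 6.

49 m climbed, 32 photos, 51 km

M climbed: 4, 13, 22, 31, 40 → 49 (+9 each step).
For the photos, differences are 1, 2, 3, … (increasing by 1 each time): 17, 18, 20, 23, 27 → 32.
Km: 6, 15, 24, 33, 42 → 51 (always 2 more than the m climbed).
So the next row is 49 m climbed, 32 photos, 51 km.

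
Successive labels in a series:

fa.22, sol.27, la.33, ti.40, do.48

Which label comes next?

Note: runs through the solfège scale do→ti; fa, sol, la, ti, do → re.
Second component goes 22, 27, 33, 40, 48 → 57 (differences are 5, 6, 7, … (increasing by 1 each time)).
Putting it together: re.57.

re.57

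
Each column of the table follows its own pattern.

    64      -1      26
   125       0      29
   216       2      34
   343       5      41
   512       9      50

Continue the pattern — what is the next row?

729  14  61

First component: perfect cubes: 4³, 5³, 6³, …, so 64, 125, 216, 343, 512 → 729.
Second component — differences are 1, 2, 3, … (increasing by 1 each time): -1, 0, 2, 5, 9 → 14.
Third component: differences are 3, 5, 7, … (increasing by 2 each time), so 26, 29, 34, 41, 50 → 61.
Combining the parts gives 729  14  61.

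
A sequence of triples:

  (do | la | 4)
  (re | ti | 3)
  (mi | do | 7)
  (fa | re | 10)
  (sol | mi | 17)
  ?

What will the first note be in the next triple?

la

First note: runs through the solfège scale do→ti; do, re, mi, fa, sol → la.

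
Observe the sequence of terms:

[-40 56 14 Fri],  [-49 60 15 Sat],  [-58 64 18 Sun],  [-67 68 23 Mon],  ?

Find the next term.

[-76 72 30 Tue]

First value goes -40, -49, -58, -67 → -76 (−9 each step).
Second value: +4 each step; 56, 60, 64, 68 → 72.
Third value — differences are 1, 3, 5, … (increasing by 2 each time): 14, 15, 18, 23 → 30.
Day goes Fri, Sat, Sun, Mon → Tue (runs through the weekdays Mon→Sun).
So the next term is [-76 72 30 Tue].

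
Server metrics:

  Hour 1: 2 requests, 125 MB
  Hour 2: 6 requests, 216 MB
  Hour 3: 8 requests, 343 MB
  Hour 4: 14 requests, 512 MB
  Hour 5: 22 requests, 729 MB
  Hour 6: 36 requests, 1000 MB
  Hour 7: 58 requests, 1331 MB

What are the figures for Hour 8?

Requests: each term is the sum of the two before it; 2, 6, 8, 14, 22, 36, 58 → 94.
For the MB, perfect cubes: 5³, 6³, 7³, …: 125, 216, 343, 512, 729, 1000, 1331 → 1728.
Putting it together: 94 requests, 1728 MB.

94 requests, 1728 MB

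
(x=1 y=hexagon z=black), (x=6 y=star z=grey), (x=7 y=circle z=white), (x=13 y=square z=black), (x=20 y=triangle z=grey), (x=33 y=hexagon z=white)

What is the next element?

(x=53 y=star z=black)

X — each term is the sum of the two before it: 1, 6, 7, 13, 20, 33 → 53.
Y: repeats hexagon → star → circle → square → triangle; hexagon, star, circle, square, triangle, hexagon → star.
Z: repeats black → grey → white, so black, grey, white, black, grey, white → black.
So the next element is (x=53 y=star z=black).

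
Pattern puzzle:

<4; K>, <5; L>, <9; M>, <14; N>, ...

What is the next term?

<23; O>

For the first slot, each term is the sum of the two before it: 4, 5, 9, 14 → 23.
Letter — letters move forward 1 place in the alphabet: K, L, M, N → O.
Putting it together: <23; O>.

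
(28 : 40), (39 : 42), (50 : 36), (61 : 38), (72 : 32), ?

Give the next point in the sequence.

First slot — +11 each step: 28, 39, 50, 61, 72 → 83.
Second slot: 40, 42, 36, 38, 32 → 34 (alternating steps +2, −6, +2, −6, …).
So the next point is (83 : 34).

(83 : 34)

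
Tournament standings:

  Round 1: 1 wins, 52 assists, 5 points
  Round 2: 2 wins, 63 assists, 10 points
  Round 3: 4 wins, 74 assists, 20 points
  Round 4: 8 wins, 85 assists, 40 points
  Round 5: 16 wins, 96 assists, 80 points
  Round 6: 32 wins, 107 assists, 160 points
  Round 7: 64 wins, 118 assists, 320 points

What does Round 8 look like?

Wins — ×2 each step: 1, 2, 4, 8, 16, 32, 64 → 128.
Assists — +11 each step: 52, 63, 74, 85, 96, 107, 118 → 129.
Points: ×2 each step, so 5, 10, 20, 40, 80, 160, 320 → 640.
Combining the parts gives 128 wins, 129 assists, 640 points.

128 wins, 129 assists, 640 points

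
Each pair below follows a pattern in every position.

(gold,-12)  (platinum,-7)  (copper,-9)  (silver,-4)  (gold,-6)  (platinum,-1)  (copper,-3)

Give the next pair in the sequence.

(silver,2)

Metal: gold, platinum, copper, silver, gold, platinum, copper → silver (repeats gold → platinum → copper → silver).
Second value: -12, -7, -9, -4, -6, -1, -3 → 2 (alternating steps +5, −2, +5, −2, …).
Combining the parts gives (silver,2).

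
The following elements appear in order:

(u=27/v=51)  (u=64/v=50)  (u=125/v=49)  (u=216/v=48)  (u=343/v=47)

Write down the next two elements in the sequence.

(u=512/v=46), (u=729/v=45)

U: perfect cubes: 3³, 4³, 5³, …; 27, 64, 125, 216, 343 → 512 → 729.
V — −1 each step: 51, 50, 49, 48, 47 → 46 → 45.
So the next two elements are (u=512/v=46) and (u=729/v=45).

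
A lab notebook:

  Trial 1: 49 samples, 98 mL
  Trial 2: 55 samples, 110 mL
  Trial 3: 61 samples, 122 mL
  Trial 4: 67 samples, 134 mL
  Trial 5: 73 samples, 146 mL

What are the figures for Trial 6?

Samples — +6 each step: 49, 55, 61, 67, 73 → 79.
ML: 98, 110, 122, 134, 146 → 158 (always 2 × the samples).
Combining the parts gives 79 samples, 158 mL.

79 samples, 158 mL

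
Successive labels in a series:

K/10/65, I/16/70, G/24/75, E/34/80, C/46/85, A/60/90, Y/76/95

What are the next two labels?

W/94/100 then U/114/105

Letter: K, I, G, E, C, A, Y → W → U (letters move back 2 places in the alphabet, wrapping A→Z).
Second component: differences are 6, 8, 10, … (increasing by 2 each time), so 10, 16, 24, 34, 46, 60, 76 → 94 → 114.
Third component goes 65, 70, 75, 80, 85, 90, 95 → 100 → 105 (+5 each step).
So the next two labels are W/94/100 and U/114/105.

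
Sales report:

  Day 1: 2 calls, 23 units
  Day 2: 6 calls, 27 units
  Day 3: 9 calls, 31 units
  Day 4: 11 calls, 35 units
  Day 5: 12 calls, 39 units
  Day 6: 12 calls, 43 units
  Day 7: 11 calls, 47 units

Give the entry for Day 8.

9 calls, 51 units

Calls goes 2, 6, 9, 11, 12, 12, 11 → 9 (differences are 4, 3, 2, … (decreasing by 1 each time)).
Units — +4 each step: 23, 27, 31, 35, 39, 43, 47 → 51.
So the next record is 9 calls, 51 units.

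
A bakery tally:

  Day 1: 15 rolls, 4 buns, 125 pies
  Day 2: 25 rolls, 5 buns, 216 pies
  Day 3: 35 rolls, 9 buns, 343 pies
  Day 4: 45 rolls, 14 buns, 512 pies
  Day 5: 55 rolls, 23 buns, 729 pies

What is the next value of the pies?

1000

Pies: perfect cubes: 5³, 6³, 7³, …; 125, 216, 343, 512, 729 → 1000.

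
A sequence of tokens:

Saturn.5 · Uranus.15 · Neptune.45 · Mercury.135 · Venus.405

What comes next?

Earth.1215

Planet goes Saturn, Uranus, Neptune, Mercury, Venus → Earth (runs through the planets Mercury→Neptune).
For the second component, ×3 each step: 5, 15, 45, 135, 405 → 1215.
So the next token is Earth.1215.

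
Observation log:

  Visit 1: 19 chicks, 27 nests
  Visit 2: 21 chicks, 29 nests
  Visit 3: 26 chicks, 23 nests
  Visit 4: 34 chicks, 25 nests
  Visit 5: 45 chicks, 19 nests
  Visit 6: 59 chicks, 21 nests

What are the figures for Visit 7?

76 chicks, 15 nests

Chicks — differences are 2, 5, 8, … (increasing by 3 each time): 19, 21, 26, 34, 45, 59 → 76.
Nests: alternating steps +2, −6, +2, −6, …, so 27, 29, 23, 25, 19, 21 → 15.
Putting it together: 76 chicks, 15 nests.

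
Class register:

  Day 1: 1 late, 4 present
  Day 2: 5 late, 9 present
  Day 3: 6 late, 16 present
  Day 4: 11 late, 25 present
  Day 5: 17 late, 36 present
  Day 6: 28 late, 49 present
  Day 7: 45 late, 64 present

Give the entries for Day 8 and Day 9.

73 late, 81 present; 118 late, 100 present

Late — each term is the sum of the two before it: 1, 5, 6, 11, 17, 28, 45 → 73 → 118.
Present: 4, 9, 16, 25, 36, 49, 64 → 81 → 100 (perfect squares: 2², 3², 4², …).
So the next two rows are 73 late, 81 present and 118 late, 100 present.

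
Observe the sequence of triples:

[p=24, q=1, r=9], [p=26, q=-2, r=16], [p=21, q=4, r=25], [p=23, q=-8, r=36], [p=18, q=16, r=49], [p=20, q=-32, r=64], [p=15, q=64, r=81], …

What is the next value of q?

Q: ×(-2) each step; 1, -2, 4, -8, 16, -32, 64 → -128.

-128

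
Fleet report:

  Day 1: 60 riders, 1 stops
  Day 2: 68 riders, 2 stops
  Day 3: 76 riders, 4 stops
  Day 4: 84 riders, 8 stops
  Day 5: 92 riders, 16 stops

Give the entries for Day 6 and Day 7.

100 riders, 32 stops; 108 riders, 64 stops

Riders: +8 each step, so 60, 68, 76, 84, 92 → 100 → 108.
Stops: 1, 2, 4, 8, 16 → 32 → 64 (×2 each step).
Putting the parts together: 100 riders, 32 stops and then 108 riders, 64 stops.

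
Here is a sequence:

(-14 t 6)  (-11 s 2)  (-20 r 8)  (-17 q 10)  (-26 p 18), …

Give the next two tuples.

First part: alternating steps +3, −9, +3, −9, …, so -14, -11, -20, -17, -26 → -23 → -32.
For the letter, letters move back 1 place in the alphabet: t, s, r, q, p → o → n.
Third part: each term is the sum of the two before it, so 6, 2, 8, 10, 18 → 28 → 46.
So the next two tuples are (-23 o 28) and (-32 n 46).

(-23 o 28), (-32 n 46)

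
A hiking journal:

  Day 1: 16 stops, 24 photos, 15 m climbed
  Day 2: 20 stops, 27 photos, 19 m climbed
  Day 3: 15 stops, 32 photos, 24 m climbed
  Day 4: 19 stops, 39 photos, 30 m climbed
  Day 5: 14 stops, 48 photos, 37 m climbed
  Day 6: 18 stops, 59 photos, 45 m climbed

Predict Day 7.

Stops: 16, 20, 15, 19, 14, 18 → 13 (alternating steps +4, −5, +4, −5, …).
For the photos, differences are 3, 5, 7, … (increasing by 2 each time): 24, 27, 32, 39, 48, 59 → 72.
M climbed: differences are 4, 5, 6, … (increasing by 1 each time), so 15, 19, 24, 30, 37, 45 → 54.
Combining the parts gives 13 stops, 72 photos, 54 m climbed.

13 stops, 72 photos, 54 m climbed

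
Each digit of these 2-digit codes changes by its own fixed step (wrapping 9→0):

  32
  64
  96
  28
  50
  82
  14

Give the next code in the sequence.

46

First digit goes 3, 6, 9, 2, 5, 8, 1 → 4 (+3 each step, mod 10).
Second digit: +2 each step, mod 10; 2, 4, 6, 8, 0, 2, 4 → 6.
So the next code is 46.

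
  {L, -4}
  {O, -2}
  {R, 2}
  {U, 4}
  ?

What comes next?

Letter: letters move forward 3 places in the alphabet, so L, O, R, U → X.
Second component: alternating steps +2, +4, +2, +4, …; -4, -2, 2, 4 → 8.
Putting it together: {X, 8}.

{X, 8}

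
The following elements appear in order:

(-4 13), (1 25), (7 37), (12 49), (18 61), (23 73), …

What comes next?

First slot: -4, 1, 7, 12, 18, 23 → 29 (alternating steps +5, +6, +5, +6, …).
Second slot: +12 each step, so 13, 25, 37, 49, 61, 73 → 85.
Putting it together: (29 85).

(29 85)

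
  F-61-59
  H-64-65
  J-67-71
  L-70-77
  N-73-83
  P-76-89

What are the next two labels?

For the letter, letters move forward 2 places in the alphabet: F, H, J, L, N, P → R → T.
Second component — +3 each step: 61, 64, 67, 70, 73, 76 → 79 → 82.
Third component: 59, 65, 71, 77, 83, 89 → 95 → 101 (+6 each step).
So the next two labels are R-79-95 and T-82-101.

R-79-95 then T-82-101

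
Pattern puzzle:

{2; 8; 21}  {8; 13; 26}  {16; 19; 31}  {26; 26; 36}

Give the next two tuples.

First component: differences are 6, 8, 10, … (increasing by 2 each time); 2, 8, 16, 26 → 38 → 52.
Second component — differences are 5, 6, 7, … (increasing by 1 each time): 8, 13, 19, 26 → 34 → 43.
Third component goes 21, 26, 31, 36 → 41 → 46 (+5 each step).
So the next two tuples are {38; 34; 41} and {52; 43; 46}.

{38; 34; 41}, {52; 43; 46}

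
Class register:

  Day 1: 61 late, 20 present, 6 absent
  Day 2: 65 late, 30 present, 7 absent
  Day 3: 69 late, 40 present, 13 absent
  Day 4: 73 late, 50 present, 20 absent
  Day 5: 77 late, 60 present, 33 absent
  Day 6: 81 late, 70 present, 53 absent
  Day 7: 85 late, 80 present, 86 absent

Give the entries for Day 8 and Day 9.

89 late, 90 present, 139 absent; 93 late, 100 present, 225 absent

Late: 61, 65, 69, 73, 77, 81, 85 → 89 → 93 (+4 each step).
For the present, +10 each step: 20, 30, 40, 50, 60, 70, 80 → 90 → 100.
Absent: 6, 7, 13, 20, 33, 53, 86 → 139 → 225 (each term is the sum of the two before it).
Putting the parts together: 89 late, 90 present, 139 absent and then 93 late, 100 present, 225 absent.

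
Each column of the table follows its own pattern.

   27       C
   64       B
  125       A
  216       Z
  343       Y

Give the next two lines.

512  X; 729  W

First component: perfect cubes: 3³, 4³, 5³, …, so 27, 64, 125, 216, 343 → 512 → 729.
Letter goes C, B, A, Z, Y → X → W (letters move back 1 place in the alphabet, wrapping A→Z).
So the next two lines are 512  X and 729  W.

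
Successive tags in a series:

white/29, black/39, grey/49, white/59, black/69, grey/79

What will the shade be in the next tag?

white

Shade — repeats white → black → grey: white, black, grey, white, black, grey → white.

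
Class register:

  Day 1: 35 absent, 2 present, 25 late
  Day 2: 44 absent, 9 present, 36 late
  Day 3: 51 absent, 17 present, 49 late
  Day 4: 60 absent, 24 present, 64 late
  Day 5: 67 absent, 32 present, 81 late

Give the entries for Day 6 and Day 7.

76 absent, 39 present, 100 late; 83 absent, 47 present, 121 late

Absent — alternating steps +9, +7, +9, +7, …: 35, 44, 51, 60, 67 → 76 → 83.
Present: 2, 9, 17, 24, 32 → 39 → 47 (alternating steps +7, +8, +7, +8, …).
Late: 25, 36, 49, 64, 81 → 100 → 121 (perfect squares: 5², 6², 7², …).
Putting the parts together: 76 absent, 39 present, 100 late and then 83 absent, 47 present, 121 late.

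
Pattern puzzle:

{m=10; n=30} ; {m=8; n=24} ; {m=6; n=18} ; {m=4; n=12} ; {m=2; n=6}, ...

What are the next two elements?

{m=0; n=0}, {m=-2; n=-6}

M: 10, 8, 6, 4, 2 → 0 → -2 (−2 each step).
For the n, always 3 × the m: 30, 24, 18, 12, 6 → 0 → -6.
So the next two elements are {m=0; n=0} and {m=-2; n=-6}.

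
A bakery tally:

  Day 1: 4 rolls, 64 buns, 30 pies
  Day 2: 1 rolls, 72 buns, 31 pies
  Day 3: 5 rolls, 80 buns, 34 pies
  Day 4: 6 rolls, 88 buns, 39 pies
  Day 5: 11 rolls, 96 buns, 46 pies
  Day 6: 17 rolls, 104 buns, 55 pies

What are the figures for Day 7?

Rolls: 4, 1, 5, 6, 11, 17 → 28 (each term is the sum of the two before it).
Buns: 64, 72, 80, 88, 96, 104 → 112 (+8 each step).
Pies: differences are 1, 3, 5, … (increasing by 2 each time); 30, 31, 34, 39, 46, 55 → 66.
So the next row is 28 rolls, 112 buns, 66 pies.

28 rolls, 112 buns, 66 pies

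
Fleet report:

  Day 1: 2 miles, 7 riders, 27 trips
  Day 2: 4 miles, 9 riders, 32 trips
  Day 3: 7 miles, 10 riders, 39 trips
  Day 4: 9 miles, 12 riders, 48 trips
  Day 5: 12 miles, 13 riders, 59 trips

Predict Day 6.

14 miles, 15 riders, 72 trips

Miles goes 2, 4, 7, 9, 12 → 14 (alternating steps +2, +3, +2, +3, …).
Riders: alternating steps +2, +1, +2, +1, …; 7, 9, 10, 12, 13 → 15.
Trips goes 27, 32, 39, 48, 59 → 72 (differences are 5, 7, 9, … (increasing by 2 each time)).
Combining the parts gives 14 miles, 15 riders, 72 trips.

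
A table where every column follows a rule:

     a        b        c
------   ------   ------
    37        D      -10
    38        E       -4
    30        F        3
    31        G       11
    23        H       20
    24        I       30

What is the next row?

16  J  41

For the column a, alternating steps +1, −8, +1, −8, …: 37, 38, 30, 31, 23, 24 → 16.
Column b: letters move forward 1 place in the alphabet, so D, E, F, G, H, I → J.
For the column c, differences are 6, 7, 8, … (increasing by 1 each time): -10, -4, 3, 11, 20, 30 → 41.
So the next row is 16  J  41.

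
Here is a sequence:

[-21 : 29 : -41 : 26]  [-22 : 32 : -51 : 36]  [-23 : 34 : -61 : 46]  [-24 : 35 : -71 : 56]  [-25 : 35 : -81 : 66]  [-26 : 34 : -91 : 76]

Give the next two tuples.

[-27 : 32 : -101 : 86], [-28 : 29 : -111 : 96]

First slot: −1 each step, so -21, -22, -23, -24, -25, -26 → -27 → -28.
Second slot: 29, 32, 34, 35, 35, 34 → 32 → 29 (differences are 3, 2, 1, … (decreasing by 1 each time)).
Third slot: −10 each step, so -41, -51, -61, -71, -81, -91 → -101 → -111.
Fourth slot: 26, 36, 46, 56, 66, 76 → 86 → 96 (together with the third slot always sums to -15).
So the next two tuples are [-27 : 32 : -101 : 86] and [-28 : 29 : -111 : 96].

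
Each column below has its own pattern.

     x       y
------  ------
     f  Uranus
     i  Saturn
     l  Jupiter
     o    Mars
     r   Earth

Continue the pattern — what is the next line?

Column x goes f, i, l, o, r → u (letters move forward 3 places in the alphabet).
Column y goes Uranus, Saturn, Jupiter, Mars, Earth → Venus (runs backward through the planets Mercury→Neptune).
Putting it together: u  Venus.

u  Venus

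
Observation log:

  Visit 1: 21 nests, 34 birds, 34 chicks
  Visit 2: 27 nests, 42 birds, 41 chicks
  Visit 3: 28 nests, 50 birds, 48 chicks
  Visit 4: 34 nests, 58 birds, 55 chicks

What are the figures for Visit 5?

35 nests, 66 birds, 62 chicks

Nests goes 21, 27, 28, 34 → 35 (alternating steps +6, +1, +6, +1, …).
Birds goes 34, 42, 50, 58 → 66 (+8 each step).
Chicks: 34, 41, 48, 55 → 62 (+7 each step).
Putting it together: 35 nests, 66 birds, 62 chicks.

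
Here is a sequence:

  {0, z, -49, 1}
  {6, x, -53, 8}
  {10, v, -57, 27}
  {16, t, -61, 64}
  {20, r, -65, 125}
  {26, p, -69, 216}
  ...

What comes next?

First coordinate goes 0, 6, 10, 16, 20, 26 → 30 (alternating steps +6, +4, +6, +4, …).
Letter: z, x, v, t, r, p → n (letters move back 2 places in the alphabet).
Third coordinate — −4 each step: -49, -53, -57, -61, -65, -69 → -73.
For the fourth coordinate, perfect cubes: 1³, 2³, 3³, …: 1, 8, 27, 64, 125, 216 → 343.
Combining the parts gives {30, n, -73, 343}.

{30, n, -73, 343}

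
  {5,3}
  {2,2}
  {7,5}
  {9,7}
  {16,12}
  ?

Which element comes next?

{25,19}

First value: each term is the sum of the two before it; 5, 2, 7, 9, 16 → 25.
Second value: each term is the sum of the two before it; 3, 2, 5, 7, 12 → 19.
Combining the parts gives {25,19}.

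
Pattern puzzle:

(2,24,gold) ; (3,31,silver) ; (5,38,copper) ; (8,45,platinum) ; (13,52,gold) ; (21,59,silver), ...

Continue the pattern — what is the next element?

First value goes 2, 3, 5, 8, 13, 21 → 34 (each term is the sum of the two before it).
Second value: +7 each step; 24, 31, 38, 45, 52, 59 → 66.
Metal: repeats gold → silver → copper → platinum, so gold, silver, copper, platinum, gold, silver → copper.
So the next element is (34,66,copper).

(34,66,copper)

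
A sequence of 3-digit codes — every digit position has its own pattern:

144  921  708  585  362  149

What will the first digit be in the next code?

9

First digit: 1, 9, 7, 5, 3, 1 → 9 (−2 each step, mod 10).
Second digit — −2 each step, mod 10: 4, 2, 0, 8, 6, 4 → 2.
Third digit goes 4, 1, 8, 5, 2, 9 → 6 (−3 each step, mod 10).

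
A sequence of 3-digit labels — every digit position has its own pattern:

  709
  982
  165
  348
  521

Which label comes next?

First digit — +2 each step, mod 10: 7, 9, 1, 3, 5 → 7.
Second digit: 0, 8, 6, 4, 2 → 0 (−2 each step, mod 10).
Third digit — +3 each step, mod 10: 9, 2, 5, 8, 1 → 4.
Putting it together: 704.

704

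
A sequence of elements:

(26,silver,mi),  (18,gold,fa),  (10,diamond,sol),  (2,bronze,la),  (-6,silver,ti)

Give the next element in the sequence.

(-14,gold,do)

For the first component, −8 each step: 26, 18, 10, 2, -6 → -14.
Rank goes silver, gold, diamond, bronze, silver → gold (repeats silver → gold → diamond → bronze).
For the note, runs through the solfège scale do→ti: mi, fa, sol, la, ti → do.
So the next element is (-14,gold,do).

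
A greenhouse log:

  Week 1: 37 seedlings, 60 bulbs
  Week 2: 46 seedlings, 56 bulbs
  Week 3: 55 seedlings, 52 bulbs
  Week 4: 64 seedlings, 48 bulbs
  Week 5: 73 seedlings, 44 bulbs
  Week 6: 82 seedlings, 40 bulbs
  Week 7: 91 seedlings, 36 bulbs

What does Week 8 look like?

For the seedlings, +9 each step: 37, 46, 55, 64, 73, 82, 91 → 100.
Bulbs: −4 each step; 60, 56, 52, 48, 44, 40, 36 → 32.
So the next row is 100 seedlings, 32 bulbs.

100 seedlings, 32 bulbs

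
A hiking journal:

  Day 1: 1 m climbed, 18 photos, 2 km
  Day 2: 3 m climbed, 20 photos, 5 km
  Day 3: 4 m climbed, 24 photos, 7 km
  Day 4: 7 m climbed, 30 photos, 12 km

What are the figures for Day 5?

For the m climbed, each term is the sum of the two before it: 1, 3, 4, 7 → 11.
Photos: 18, 20, 24, 30 → 38 (differences are 2, 4, 6, … (increasing by 2 each time)).
For the km, each term is the sum of the two before it: 2, 5, 7, 12 → 19.
So the next line is 11 m climbed, 38 photos, 19 km.

11 m climbed, 38 photos, 19 km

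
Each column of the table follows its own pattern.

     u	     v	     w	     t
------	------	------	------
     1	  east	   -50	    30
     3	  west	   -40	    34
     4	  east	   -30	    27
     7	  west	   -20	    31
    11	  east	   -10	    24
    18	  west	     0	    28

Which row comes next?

29  east  10  21

Column u — each term is the sum of the two before it: 1, 3, 4, 7, 11, 18 → 29.
For the column v, alternates east ↔ west: east, west, east, west, east, west → east.
Column w: -50, -40, -30, -20, -10, 0 → 10 (+10 each step).
Column t goes 30, 34, 27, 31, 24, 28 → 21 (alternating steps +4, −7, +4, −7, …).
Putting it together: 29  east  10  21.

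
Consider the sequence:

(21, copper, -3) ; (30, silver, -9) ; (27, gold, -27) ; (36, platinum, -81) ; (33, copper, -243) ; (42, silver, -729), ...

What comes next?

First slot: 21, 30, 27, 36, 33, 42 → 39 (alternating steps +9, −3, +9, −3, …).
Metal: copper, silver, gold, platinum, copper, silver → gold (repeats copper → silver → gold → platinum).
Third slot: ×3 each step; -3, -9, -27, -81, -243, -729 → -2187.
Putting it together: (39, gold, -2187).

(39, gold, -2187)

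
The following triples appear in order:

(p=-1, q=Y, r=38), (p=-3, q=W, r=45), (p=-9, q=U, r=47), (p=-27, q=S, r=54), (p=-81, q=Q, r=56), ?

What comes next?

P — ×3 each step: -1, -3, -9, -27, -81 → -243.
Q: Y, W, U, S, Q → O (letters move back 2 places in the alphabet).
R: alternating steps +7, +2, +7, +2, …, so 38, 45, 47, 54, 56 → 63.
Combining the parts gives (p=-243, q=O, r=63).

(p=-243, q=O, r=63)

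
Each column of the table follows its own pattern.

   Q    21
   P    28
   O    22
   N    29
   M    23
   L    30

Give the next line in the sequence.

K  24

Letter goes Q, P, O, N, M, L → K (letters move back 1 place in the alphabet).
Second component: alternating steps +7, −6, +7, −6, …, so 21, 28, 22, 29, 23, 30 → 24.
Combining the parts gives K  24.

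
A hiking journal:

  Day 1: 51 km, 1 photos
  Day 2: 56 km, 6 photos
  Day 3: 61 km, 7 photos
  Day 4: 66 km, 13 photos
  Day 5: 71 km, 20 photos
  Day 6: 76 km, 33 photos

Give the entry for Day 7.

81 km, 53 photos

Km: +5 each step; 51, 56, 61, 66, 71, 76 → 81.
Photos goes 1, 6, 7, 13, 20, 33 → 53 (each term is the sum of the two before it).
So the next line is 81 km, 53 photos.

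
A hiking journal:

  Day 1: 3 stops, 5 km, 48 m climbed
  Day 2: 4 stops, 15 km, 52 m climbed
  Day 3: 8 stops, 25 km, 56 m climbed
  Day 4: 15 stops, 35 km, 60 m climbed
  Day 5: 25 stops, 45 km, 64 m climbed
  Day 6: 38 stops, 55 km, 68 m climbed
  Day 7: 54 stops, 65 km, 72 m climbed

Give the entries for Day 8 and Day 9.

Stops — differences are 1, 4, 7, … (increasing by 3 each time): 3, 4, 8, 15, 25, 38, 54 → 73 → 95.
For the km, +10 each step: 5, 15, 25, 35, 45, 55, 65 → 75 → 85.
For the m climbed, +4 each step: 48, 52, 56, 60, 64, 68, 72 → 76 → 80.
So the next two records are 73 stops, 75 km, 76 m climbed and 95 stops, 85 km, 80 m climbed.

73 stops, 75 km, 76 m climbed; 95 stops, 85 km, 80 m climbed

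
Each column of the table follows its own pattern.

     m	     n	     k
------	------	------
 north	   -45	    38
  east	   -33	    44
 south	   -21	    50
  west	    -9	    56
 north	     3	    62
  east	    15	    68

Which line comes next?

Column m: repeats north → east → south → west, so north, east, south, west, north, east → south.
Column n goes -45, -33, -21, -9, 3, 15 → 27 (+12 each step).
Column k: +6 each step; 38, 44, 50, 56, 62, 68 → 74.
Combining the parts gives south  27  74.

south  27  74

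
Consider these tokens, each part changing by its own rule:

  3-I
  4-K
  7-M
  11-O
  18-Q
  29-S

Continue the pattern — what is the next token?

First component: each term is the sum of the two before it; 3, 4, 7, 11, 18, 29 → 47.
For the letter, letters move forward 2 places in the alphabet: I, K, M, O, Q, S → U.
Combining the parts gives 47-U.

47-U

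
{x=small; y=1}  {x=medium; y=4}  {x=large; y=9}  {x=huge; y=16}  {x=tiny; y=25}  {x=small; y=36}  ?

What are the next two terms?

{x=medium; y=49}, {x=large; y=64}

X: repeats small → medium → large → huge → tiny; small, medium, large, huge, tiny, small → medium → large.
Y: perfect squares: 1², 2², 3², …; 1, 4, 9, 16, 25, 36 → 49 → 64.
So the next two terms are {x=medium; y=49} and {x=large; y=64}.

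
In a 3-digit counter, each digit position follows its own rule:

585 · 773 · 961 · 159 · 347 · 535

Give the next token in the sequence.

723

First digit: +2 each step, mod 10, so 5, 7, 9, 1, 3, 5 → 7.
Second digit — −1 each step, mod 10: 8, 7, 6, 5, 4, 3 → 2.
Third digit goes 5, 3, 1, 9, 7, 5 → 3 (−2 each step, mod 10).
Putting it together: 723.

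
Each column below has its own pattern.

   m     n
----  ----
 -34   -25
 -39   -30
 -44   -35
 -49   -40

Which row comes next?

Column m goes -34, -39, -44, -49 → -54 (−5 each step).
Column n: -25, -30, -35, -40 → -45 (always 9 more than the column m).
Combining the parts gives -54  -45.

-54  -45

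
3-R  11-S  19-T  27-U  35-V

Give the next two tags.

43-W then 51-X

For the first component, +8 each step: 3, 11, 19, 27, 35 → 43 → 51.
For the letter, letters move forward 1 place in the alphabet: R, S, T, U, V → W → X.
Putting the parts together: 43-W and then 51-X.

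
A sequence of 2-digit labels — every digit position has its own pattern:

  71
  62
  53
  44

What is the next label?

For the first digit, −1 each step, mod 10: 7, 6, 5, 4 → 3.
Second digit: 1, 2, 3, 4 → 5 (+1 each step, mod 10).
Combining the parts gives 35.

35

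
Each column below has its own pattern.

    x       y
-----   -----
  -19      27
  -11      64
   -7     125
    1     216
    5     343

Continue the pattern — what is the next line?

Column x: alternating steps +8, +4, +8, +4, …; -19, -11, -7, 1, 5 → 13.
Column y: 27, 64, 125, 216, 343 → 512 (perfect cubes: 3³, 4³, 5³, …).
Putting it together: 13  512.

13  512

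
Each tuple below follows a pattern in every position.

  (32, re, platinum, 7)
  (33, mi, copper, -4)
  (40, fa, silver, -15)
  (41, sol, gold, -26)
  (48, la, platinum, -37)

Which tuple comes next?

First value — alternating steps +1, +7, +1, +7, …: 32, 33, 40, 41, 48 → 49.
Note: runs through the solfège scale do→ti, so re, mi, fa, sol, la → ti.
Metal — repeats platinum → copper → silver → gold: platinum, copper, silver, gold, platinum → copper.
Fourth value: −11 each step, so 7, -4, -15, -26, -37 → -48.
Putting it together: (49, ti, copper, -48).

(49, ti, copper, -48)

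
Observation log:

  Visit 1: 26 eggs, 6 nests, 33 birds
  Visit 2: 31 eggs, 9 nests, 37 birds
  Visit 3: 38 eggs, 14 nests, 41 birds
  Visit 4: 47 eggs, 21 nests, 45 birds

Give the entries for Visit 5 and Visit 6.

Eggs — differences are 5, 7, 9, … (increasing by 2 each time): 26, 31, 38, 47 → 58 → 71.
Nests: differences are 3, 5, 7, … (increasing by 2 each time), so 6, 9, 14, 21 → 30 → 41.
Birds goes 33, 37, 41, 45 → 49 → 53 (+4 each step).
So the next two lines are 58 eggs, 30 nests, 49 birds and 71 eggs, 41 nests, 53 birds.

58 eggs, 30 nests, 49 birds; 71 eggs, 41 nests, 53 birds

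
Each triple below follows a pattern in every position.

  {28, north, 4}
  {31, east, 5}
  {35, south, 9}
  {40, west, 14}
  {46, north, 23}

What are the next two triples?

First coordinate — differences are 3, 4, 5, … (increasing by 1 each time): 28, 31, 35, 40, 46 → 53 → 61.
Direction — repeats north → east → south → west: north, east, south, west, north → east → south.
For the third coordinate, each term is the sum of the two before it: 4, 5, 9, 14, 23 → 37 → 60.
So the next two triples are {53, east, 37} and {61, south, 60}.

{53, east, 37}, {61, south, 60}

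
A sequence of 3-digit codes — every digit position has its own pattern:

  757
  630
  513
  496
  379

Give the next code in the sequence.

252

For the first digit, −1 each step, mod 10: 7, 6, 5, 4, 3 → 2.
Second digit: −2 each step, mod 10; 5, 3, 1, 9, 7 → 5.
Third digit — +3 each step, mod 10: 7, 0, 3, 6, 9 → 2.
Combining the parts gives 252.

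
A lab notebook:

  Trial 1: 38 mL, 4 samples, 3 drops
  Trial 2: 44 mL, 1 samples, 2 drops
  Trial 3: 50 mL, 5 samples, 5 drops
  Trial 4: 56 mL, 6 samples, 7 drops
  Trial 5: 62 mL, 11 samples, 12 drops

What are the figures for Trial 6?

ML goes 38, 44, 50, 56, 62 → 68 (+6 each step).
Samples goes 4, 1, 5, 6, 11 → 17 (each term is the sum of the two before it).
Drops — each term is the sum of the two before it: 3, 2, 5, 7, 12 → 19.
Putting it together: 68 mL, 17 samples, 19 drops.

68 mL, 17 samples, 19 drops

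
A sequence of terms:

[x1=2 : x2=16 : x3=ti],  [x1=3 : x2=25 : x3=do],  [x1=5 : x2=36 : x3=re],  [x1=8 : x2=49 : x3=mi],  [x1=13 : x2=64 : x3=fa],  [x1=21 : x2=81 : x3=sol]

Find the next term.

[x1=34 : x2=100 : x3=la]

X1: each term is the sum of the two before it, so 2, 3, 5, 8, 13, 21 → 34.
X2: perfect squares: 4², 5², 6², …; 16, 25, 36, 49, 64, 81 → 100.
For the x3, runs through the solfège scale do→ti: ti, do, re, mi, fa, sol → la.
Putting it together: [x1=34 : x2=100 : x3=la].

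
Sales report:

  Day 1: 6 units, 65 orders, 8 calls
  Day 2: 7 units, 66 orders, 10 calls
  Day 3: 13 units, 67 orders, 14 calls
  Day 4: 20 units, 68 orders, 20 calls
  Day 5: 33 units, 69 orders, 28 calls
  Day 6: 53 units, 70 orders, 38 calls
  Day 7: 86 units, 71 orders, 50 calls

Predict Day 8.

139 units, 72 orders, 64 calls

Units: each term is the sum of the two before it; 6, 7, 13, 20, 33, 53, 86 → 139.
Orders: 65, 66, 67, 68, 69, 70, 71 → 72 (+1 each step).
Calls goes 8, 10, 14, 20, 28, 38, 50 → 64 (differences are 2, 4, 6, … (increasing by 2 each time)).
So the next record is 139 units, 72 orders, 64 calls.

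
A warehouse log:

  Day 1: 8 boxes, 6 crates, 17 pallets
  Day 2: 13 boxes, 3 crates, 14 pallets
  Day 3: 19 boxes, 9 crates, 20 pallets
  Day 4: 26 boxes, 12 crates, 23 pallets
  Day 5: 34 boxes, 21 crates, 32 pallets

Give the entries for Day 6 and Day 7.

Boxes goes 8, 13, 19, 26, 34 → 43 → 53 (differences are 5, 6, 7, … (increasing by 1 each time)).
For the crates, each term is the sum of the two before it: 6, 3, 9, 12, 21 → 33 → 54.
For the pallets, always 11 more than the crates: 17, 14, 20, 23, 32 → 44 → 65.
Putting the parts together: 43 boxes, 33 crates, 44 pallets and then 53 boxes, 54 crates, 65 pallets.

43 boxes, 33 crates, 44 pallets; 53 boxes, 54 crates, 65 pallets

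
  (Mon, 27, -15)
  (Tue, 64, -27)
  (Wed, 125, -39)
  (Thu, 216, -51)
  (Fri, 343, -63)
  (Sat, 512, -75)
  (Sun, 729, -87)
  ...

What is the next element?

For the day, runs through the weekdays Mon→Sun: Mon, Tue, Wed, Thu, Fri, Sat, Sun → Mon.
Second value: 27, 64, 125, 216, 343, 512, 729 → 1000 (perfect cubes: 3³, 4³, 5³, …).
Third value goes -15, -27, -39, -51, -63, -75, -87 → -99 (−12 each step).
Putting it together: (Mon, 1000, -99).

(Mon, 1000, -99)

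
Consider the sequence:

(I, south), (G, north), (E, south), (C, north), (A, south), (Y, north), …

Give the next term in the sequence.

Letter — letters move back 2 places in the alphabet, wrapping A→Z: I, G, E, C, A, Y → W.
Direction: alternates south ↔ north; south, north, south, north, south, north → south.
So the next term is (W, south).

(W, south)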